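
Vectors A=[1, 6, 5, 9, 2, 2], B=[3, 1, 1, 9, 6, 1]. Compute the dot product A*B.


Dot product = sum of element-wise products
A[0]*B[0] = 1*3 = 3
A[1]*B[1] = 6*1 = 6
A[2]*B[2] = 5*1 = 5
A[3]*B[3] = 9*9 = 81
A[4]*B[4] = 2*6 = 12
A[5]*B[5] = 2*1 = 2
Sum = 3 + 6 + 5 + 81 + 12 + 2 = 109

109


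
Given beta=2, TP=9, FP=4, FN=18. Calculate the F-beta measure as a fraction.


P = TP/(TP+FP) = 9/13 = 9/13
R = TP/(TP+FN) = 9/27 = 1/3
beta^2 = 2^2 = 4
(1 + beta^2) = 5
Numerator = (1+beta^2)*P*R = 15/13
Denominator = beta^2*P + R = 36/13 + 1/3 = 121/39
F_beta = 45/121

45/121


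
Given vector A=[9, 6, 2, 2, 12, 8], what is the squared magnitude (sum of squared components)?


|A|^2 = sum of squared components
A[0]^2 = 9^2 = 81
A[1]^2 = 6^2 = 36
A[2]^2 = 2^2 = 4
A[3]^2 = 2^2 = 4
A[4]^2 = 12^2 = 144
A[5]^2 = 8^2 = 64
Sum = 81 + 36 + 4 + 4 + 144 + 64 = 333

333


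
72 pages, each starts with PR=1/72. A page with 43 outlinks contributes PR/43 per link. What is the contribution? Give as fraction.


Initial PR = 1/72 = 1/72
Outlinks = 43
Contribution per link = PR / outlinks
= 1/72 / 43
= 1/3096

1/3096


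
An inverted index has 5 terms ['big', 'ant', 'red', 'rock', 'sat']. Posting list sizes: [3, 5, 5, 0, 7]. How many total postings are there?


Summing posting list sizes:
'big': 3 postings
'ant': 5 postings
'red': 5 postings
'rock': 0 postings
'sat': 7 postings
Total = 3 + 5 + 5 + 0 + 7 = 20

20


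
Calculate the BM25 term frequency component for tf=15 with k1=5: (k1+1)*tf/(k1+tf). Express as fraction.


BM25 TF component = (k1+1)*tf / (k1+tf)
k1 = 5, tf = 15
Numerator = (5+1)*15 = 90
Denominator = 5 + 15 = 20
= 90/20 = 9/2

9/2


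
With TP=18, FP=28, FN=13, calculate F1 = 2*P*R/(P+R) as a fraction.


F1 = 2 * P * R / (P + R)
P = TP/(TP+FP) = 18/46 = 9/23
R = TP/(TP+FN) = 18/31 = 18/31
2 * P * R = 2 * 9/23 * 18/31 = 324/713
P + R = 9/23 + 18/31 = 693/713
F1 = 324/713 / 693/713 = 36/77

36/77


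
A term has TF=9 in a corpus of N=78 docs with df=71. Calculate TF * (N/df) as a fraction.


TF * (N/df)
= 9 * (78/71)
= 9 * 78/71
= 702/71

702/71


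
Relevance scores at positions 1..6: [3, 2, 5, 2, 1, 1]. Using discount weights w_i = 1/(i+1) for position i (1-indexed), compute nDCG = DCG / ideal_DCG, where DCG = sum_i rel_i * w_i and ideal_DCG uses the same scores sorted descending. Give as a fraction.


Position discount weights w_i = 1/(i+1) for i=1..6:
Weights = [1/2, 1/3, 1/4, 1/5, 1/6, 1/7]
Actual relevance: [3, 2, 5, 2, 1, 1]
DCG = 3/2 + 2/3 + 5/4 + 2/5 + 1/6 + 1/7 = 1733/420
Ideal relevance (sorted desc): [5, 3, 2, 2, 1, 1]
Ideal DCG = 5/2 + 3/3 + 2/4 + 2/5 + 1/6 + 1/7 = 989/210
nDCG = DCG / ideal_DCG = 1733/420 / 989/210 = 1733/1978

1733/1978


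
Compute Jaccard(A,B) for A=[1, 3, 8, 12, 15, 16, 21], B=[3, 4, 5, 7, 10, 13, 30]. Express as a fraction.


A intersect B = [3]
|A intersect B| = 1
A union B = [1, 3, 4, 5, 7, 8, 10, 12, 13, 15, 16, 21, 30]
|A union B| = 13
Jaccard = 1/13 = 1/13

1/13


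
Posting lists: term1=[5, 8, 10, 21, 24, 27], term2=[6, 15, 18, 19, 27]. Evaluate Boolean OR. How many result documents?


Boolean OR: find union of posting lists
term1 docs: [5, 8, 10, 21, 24, 27]
term2 docs: [6, 15, 18, 19, 27]
Union: [5, 6, 8, 10, 15, 18, 19, 21, 24, 27]
|union| = 10

10


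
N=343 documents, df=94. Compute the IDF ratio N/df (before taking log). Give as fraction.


IDF ratio = N / df
= 343 / 94
= 343/94

343/94


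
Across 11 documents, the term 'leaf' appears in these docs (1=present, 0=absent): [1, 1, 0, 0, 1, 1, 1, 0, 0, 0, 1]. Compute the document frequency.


Checking each document for 'leaf':
Doc 1: present
Doc 2: present
Doc 3: absent
Doc 4: absent
Doc 5: present
Doc 6: present
Doc 7: present
Doc 8: absent
Doc 9: absent
Doc 10: absent
Doc 11: present
df = sum of presences = 1 + 1 + 0 + 0 + 1 + 1 + 1 + 0 + 0 + 0 + 1 = 6

6


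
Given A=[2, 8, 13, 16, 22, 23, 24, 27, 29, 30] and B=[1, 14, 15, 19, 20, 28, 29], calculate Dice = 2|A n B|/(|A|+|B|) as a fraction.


A intersect B = [29]
|A intersect B| = 1
|A| = 10, |B| = 7
Dice = 2*1 / (10+7)
= 2 / 17 = 2/17

2/17


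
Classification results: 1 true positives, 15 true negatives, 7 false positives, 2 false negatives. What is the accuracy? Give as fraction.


Accuracy = (TP + TN) / (TP + TN + FP + FN)
TP + TN = 1 + 15 = 16
Total = 1 + 15 + 7 + 2 = 25
Accuracy = 16 / 25 = 16/25

16/25


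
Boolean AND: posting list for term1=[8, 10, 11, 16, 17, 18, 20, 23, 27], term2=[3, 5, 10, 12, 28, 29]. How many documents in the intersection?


Boolean AND: find intersection of posting lists
term1 docs: [8, 10, 11, 16, 17, 18, 20, 23, 27]
term2 docs: [3, 5, 10, 12, 28, 29]
Intersection: [10]
|intersection| = 1

1


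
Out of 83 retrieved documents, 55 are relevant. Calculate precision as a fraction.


Precision = relevant_retrieved / total_retrieved
= 55 / 83
= 55 / (55 + 28)
= 55/83

55/83


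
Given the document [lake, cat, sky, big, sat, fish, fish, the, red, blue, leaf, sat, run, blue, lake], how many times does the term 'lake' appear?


Document has 15 words
Scanning for 'lake':
Found at positions: [0, 14]
Count = 2

2


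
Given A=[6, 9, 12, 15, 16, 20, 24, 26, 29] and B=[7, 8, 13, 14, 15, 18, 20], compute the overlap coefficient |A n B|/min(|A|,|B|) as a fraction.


A intersect B = [15, 20]
|A intersect B| = 2
min(|A|, |B|) = min(9, 7) = 7
Overlap = 2 / 7 = 2/7

2/7


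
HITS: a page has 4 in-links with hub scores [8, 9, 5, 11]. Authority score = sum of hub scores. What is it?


Authority = sum of hub scores of in-linkers
In-link 1: hub score = 8
In-link 2: hub score = 9
In-link 3: hub score = 5
In-link 4: hub score = 11
Authority = 8 + 9 + 5 + 11 = 33

33


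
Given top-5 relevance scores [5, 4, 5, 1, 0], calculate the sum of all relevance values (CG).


Cumulative Gain = sum of relevance scores
Position 1: rel=5, running sum=5
Position 2: rel=4, running sum=9
Position 3: rel=5, running sum=14
Position 4: rel=1, running sum=15
Position 5: rel=0, running sum=15
CG = 15

15


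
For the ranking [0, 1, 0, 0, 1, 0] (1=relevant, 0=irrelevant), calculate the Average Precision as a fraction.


Computing P@k for each relevant position:
Position 1: not relevant
Position 2: relevant, P@2 = 1/2 = 1/2
Position 3: not relevant
Position 4: not relevant
Position 5: relevant, P@5 = 2/5 = 2/5
Position 6: not relevant
Sum of P@k = 1/2 + 2/5 = 9/10
AP = 9/10 / 2 = 9/20

9/20


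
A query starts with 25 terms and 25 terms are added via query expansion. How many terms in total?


Original terms: 25
Expansion terms: 25
Total = 25 + 25 = 50

50


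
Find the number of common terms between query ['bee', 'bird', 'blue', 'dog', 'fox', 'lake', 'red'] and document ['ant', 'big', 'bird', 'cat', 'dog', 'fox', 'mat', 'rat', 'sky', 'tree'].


Query terms: ['bee', 'bird', 'blue', 'dog', 'fox', 'lake', 'red']
Document terms: ['ant', 'big', 'bird', 'cat', 'dog', 'fox', 'mat', 'rat', 'sky', 'tree']
Common terms: ['bird', 'dog', 'fox']
Overlap count = 3

3


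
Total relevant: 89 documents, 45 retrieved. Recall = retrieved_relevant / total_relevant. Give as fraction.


Recall = retrieved_relevant / total_relevant
= 45 / 89
= 45 / (45 + 44)
= 45/89

45/89


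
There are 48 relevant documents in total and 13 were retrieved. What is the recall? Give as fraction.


Recall = retrieved_relevant / total_relevant
= 13 / 48
= 13 / (13 + 35)
= 13/48

13/48


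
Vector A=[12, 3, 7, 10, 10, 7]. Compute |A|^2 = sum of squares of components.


|A|^2 = sum of squared components
A[0]^2 = 12^2 = 144
A[1]^2 = 3^2 = 9
A[2]^2 = 7^2 = 49
A[3]^2 = 10^2 = 100
A[4]^2 = 10^2 = 100
A[5]^2 = 7^2 = 49
Sum = 144 + 9 + 49 + 100 + 100 + 49 = 451

451


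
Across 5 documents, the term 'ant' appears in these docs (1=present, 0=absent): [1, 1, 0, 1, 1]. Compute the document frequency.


Checking each document for 'ant':
Doc 1: present
Doc 2: present
Doc 3: absent
Doc 4: present
Doc 5: present
df = sum of presences = 1 + 1 + 0 + 1 + 1 = 4

4


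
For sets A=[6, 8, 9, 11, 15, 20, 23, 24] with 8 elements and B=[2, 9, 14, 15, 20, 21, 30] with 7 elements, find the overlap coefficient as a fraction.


A intersect B = [9, 15, 20]
|A intersect B| = 3
min(|A|, |B|) = min(8, 7) = 7
Overlap = 3 / 7 = 3/7

3/7


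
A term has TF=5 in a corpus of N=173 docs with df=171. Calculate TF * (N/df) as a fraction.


TF * (N/df)
= 5 * (173/171)
= 5 * 173/171
= 865/171

865/171


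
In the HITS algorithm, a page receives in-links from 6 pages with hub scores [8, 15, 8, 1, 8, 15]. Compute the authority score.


Authority = sum of hub scores of in-linkers
In-link 1: hub score = 8
In-link 2: hub score = 15
In-link 3: hub score = 8
In-link 4: hub score = 1
In-link 5: hub score = 8
In-link 6: hub score = 15
Authority = 8 + 15 + 8 + 1 + 8 + 15 = 55

55


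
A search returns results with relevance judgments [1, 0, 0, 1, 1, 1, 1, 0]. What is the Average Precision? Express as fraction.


Computing P@k for each relevant position:
Position 1: relevant, P@1 = 1/1 = 1
Position 2: not relevant
Position 3: not relevant
Position 4: relevant, P@4 = 2/4 = 1/2
Position 5: relevant, P@5 = 3/5 = 3/5
Position 6: relevant, P@6 = 4/6 = 2/3
Position 7: relevant, P@7 = 5/7 = 5/7
Position 8: not relevant
Sum of P@k = 1 + 1/2 + 3/5 + 2/3 + 5/7 = 731/210
AP = 731/210 / 5 = 731/1050

731/1050


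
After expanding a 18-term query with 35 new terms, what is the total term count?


Original terms: 18
Expansion terms: 35
Total = 18 + 35 = 53

53


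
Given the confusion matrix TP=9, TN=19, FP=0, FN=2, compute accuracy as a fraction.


Accuracy = (TP + TN) / (TP + TN + FP + FN)
TP + TN = 9 + 19 = 28
Total = 9 + 19 + 0 + 2 = 30
Accuracy = 28 / 30 = 14/15

14/15


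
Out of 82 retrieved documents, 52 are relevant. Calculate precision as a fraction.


Precision = relevant_retrieved / total_retrieved
= 52 / 82
= 52 / (52 + 30)
= 26/41

26/41


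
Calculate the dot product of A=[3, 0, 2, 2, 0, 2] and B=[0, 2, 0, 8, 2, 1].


Dot product = sum of element-wise products
A[0]*B[0] = 3*0 = 0
A[1]*B[1] = 0*2 = 0
A[2]*B[2] = 2*0 = 0
A[3]*B[3] = 2*8 = 16
A[4]*B[4] = 0*2 = 0
A[5]*B[5] = 2*1 = 2
Sum = 0 + 0 + 0 + 16 + 0 + 2 = 18

18


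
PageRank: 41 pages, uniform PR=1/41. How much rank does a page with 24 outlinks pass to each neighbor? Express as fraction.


Initial PR = 1/41 = 1/41
Outlinks = 24
Contribution per link = PR / outlinks
= 1/41 / 24
= 1/984

1/984


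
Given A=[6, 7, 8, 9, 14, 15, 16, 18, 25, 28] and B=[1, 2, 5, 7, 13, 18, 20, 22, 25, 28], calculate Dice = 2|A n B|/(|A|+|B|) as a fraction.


A intersect B = [7, 18, 25, 28]
|A intersect B| = 4
|A| = 10, |B| = 10
Dice = 2*4 / (10+10)
= 8 / 20 = 2/5

2/5


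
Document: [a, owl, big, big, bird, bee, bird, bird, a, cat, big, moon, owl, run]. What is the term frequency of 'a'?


Document has 14 words
Scanning for 'a':
Found at positions: [0, 8]
Count = 2

2


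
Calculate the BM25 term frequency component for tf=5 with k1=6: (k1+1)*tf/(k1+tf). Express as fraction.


BM25 TF component = (k1+1)*tf / (k1+tf)
k1 = 6, tf = 5
Numerator = (6+1)*5 = 35
Denominator = 6 + 5 = 11
= 35/11 = 35/11

35/11


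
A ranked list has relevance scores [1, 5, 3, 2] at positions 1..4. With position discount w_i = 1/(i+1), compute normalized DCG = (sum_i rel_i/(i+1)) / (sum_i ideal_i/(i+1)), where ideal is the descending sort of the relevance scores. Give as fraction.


Position discount weights w_i = 1/(i+1) for i=1..4:
Weights = [1/2, 1/3, 1/4, 1/5]
Actual relevance: [1, 5, 3, 2]
DCG = 1/2 + 5/3 + 3/4 + 2/5 = 199/60
Ideal relevance (sorted desc): [5, 3, 2, 1]
Ideal DCG = 5/2 + 3/3 + 2/4 + 1/5 = 21/5
nDCG = DCG / ideal_DCG = 199/60 / 21/5 = 199/252

199/252


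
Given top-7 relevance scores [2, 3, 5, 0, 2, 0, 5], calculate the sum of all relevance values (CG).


Cumulative Gain = sum of relevance scores
Position 1: rel=2, running sum=2
Position 2: rel=3, running sum=5
Position 3: rel=5, running sum=10
Position 4: rel=0, running sum=10
Position 5: rel=2, running sum=12
Position 6: rel=0, running sum=12
Position 7: rel=5, running sum=17
CG = 17

17


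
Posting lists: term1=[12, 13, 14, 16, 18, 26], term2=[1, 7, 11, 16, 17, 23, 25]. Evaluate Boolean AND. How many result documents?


Boolean AND: find intersection of posting lists
term1 docs: [12, 13, 14, 16, 18, 26]
term2 docs: [1, 7, 11, 16, 17, 23, 25]
Intersection: [16]
|intersection| = 1

1


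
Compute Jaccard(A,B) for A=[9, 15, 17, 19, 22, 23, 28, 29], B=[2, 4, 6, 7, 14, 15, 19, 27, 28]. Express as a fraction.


A intersect B = [15, 19, 28]
|A intersect B| = 3
A union B = [2, 4, 6, 7, 9, 14, 15, 17, 19, 22, 23, 27, 28, 29]
|A union B| = 14
Jaccard = 3/14 = 3/14

3/14


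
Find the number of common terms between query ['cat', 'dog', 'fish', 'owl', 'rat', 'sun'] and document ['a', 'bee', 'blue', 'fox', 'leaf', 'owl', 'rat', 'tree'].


Query terms: ['cat', 'dog', 'fish', 'owl', 'rat', 'sun']
Document terms: ['a', 'bee', 'blue', 'fox', 'leaf', 'owl', 'rat', 'tree']
Common terms: ['owl', 'rat']
Overlap count = 2

2


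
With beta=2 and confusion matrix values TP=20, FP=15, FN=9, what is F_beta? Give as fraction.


P = TP/(TP+FP) = 20/35 = 4/7
R = TP/(TP+FN) = 20/29 = 20/29
beta^2 = 2^2 = 4
(1 + beta^2) = 5
Numerator = (1+beta^2)*P*R = 400/203
Denominator = beta^2*P + R = 16/7 + 20/29 = 604/203
F_beta = 100/151

100/151


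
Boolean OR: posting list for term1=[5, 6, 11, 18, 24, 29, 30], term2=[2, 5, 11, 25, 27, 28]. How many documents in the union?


Boolean OR: find union of posting lists
term1 docs: [5, 6, 11, 18, 24, 29, 30]
term2 docs: [2, 5, 11, 25, 27, 28]
Union: [2, 5, 6, 11, 18, 24, 25, 27, 28, 29, 30]
|union| = 11

11


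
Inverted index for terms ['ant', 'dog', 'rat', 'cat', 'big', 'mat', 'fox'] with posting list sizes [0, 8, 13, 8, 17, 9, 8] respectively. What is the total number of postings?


Summing posting list sizes:
'ant': 0 postings
'dog': 8 postings
'rat': 13 postings
'cat': 8 postings
'big': 17 postings
'mat': 9 postings
'fox': 8 postings
Total = 0 + 8 + 13 + 8 + 17 + 9 + 8 = 63

63


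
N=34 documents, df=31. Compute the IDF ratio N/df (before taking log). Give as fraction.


IDF ratio = N / df
= 34 / 31
= 34/31

34/31


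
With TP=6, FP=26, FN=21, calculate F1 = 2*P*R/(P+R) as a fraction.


F1 = 2 * P * R / (P + R)
P = TP/(TP+FP) = 6/32 = 3/16
R = TP/(TP+FN) = 6/27 = 2/9
2 * P * R = 2 * 3/16 * 2/9 = 1/12
P + R = 3/16 + 2/9 = 59/144
F1 = 1/12 / 59/144 = 12/59

12/59


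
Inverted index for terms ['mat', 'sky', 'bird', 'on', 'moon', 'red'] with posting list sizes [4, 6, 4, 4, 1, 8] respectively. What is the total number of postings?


Summing posting list sizes:
'mat': 4 postings
'sky': 6 postings
'bird': 4 postings
'on': 4 postings
'moon': 1 postings
'red': 8 postings
Total = 4 + 6 + 4 + 4 + 1 + 8 = 27

27


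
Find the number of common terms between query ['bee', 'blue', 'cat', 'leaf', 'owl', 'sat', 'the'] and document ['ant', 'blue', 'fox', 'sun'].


Query terms: ['bee', 'blue', 'cat', 'leaf', 'owl', 'sat', 'the']
Document terms: ['ant', 'blue', 'fox', 'sun']
Common terms: ['blue']
Overlap count = 1

1


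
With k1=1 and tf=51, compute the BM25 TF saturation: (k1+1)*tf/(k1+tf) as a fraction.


BM25 TF component = (k1+1)*tf / (k1+tf)
k1 = 1, tf = 51
Numerator = (1+1)*51 = 102
Denominator = 1 + 51 = 52
= 102/52 = 51/26

51/26


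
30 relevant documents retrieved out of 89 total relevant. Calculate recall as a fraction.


Recall = retrieved_relevant / total_relevant
= 30 / 89
= 30 / (30 + 59)
= 30/89

30/89


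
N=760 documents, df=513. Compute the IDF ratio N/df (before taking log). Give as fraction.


IDF ratio = N / df
= 760 / 513
= 40/27

40/27


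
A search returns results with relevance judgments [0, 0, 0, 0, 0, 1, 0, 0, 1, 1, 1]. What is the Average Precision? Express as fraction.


Computing P@k for each relevant position:
Position 1: not relevant
Position 2: not relevant
Position 3: not relevant
Position 4: not relevant
Position 5: not relevant
Position 6: relevant, P@6 = 1/6 = 1/6
Position 7: not relevant
Position 8: not relevant
Position 9: relevant, P@9 = 2/9 = 2/9
Position 10: relevant, P@10 = 3/10 = 3/10
Position 11: relevant, P@11 = 4/11 = 4/11
Sum of P@k = 1/6 + 2/9 + 3/10 + 4/11 = 521/495
AP = 521/495 / 4 = 521/1980

521/1980


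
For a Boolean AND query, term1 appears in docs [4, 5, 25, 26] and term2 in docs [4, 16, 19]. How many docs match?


Boolean AND: find intersection of posting lists
term1 docs: [4, 5, 25, 26]
term2 docs: [4, 16, 19]
Intersection: [4]
|intersection| = 1

1


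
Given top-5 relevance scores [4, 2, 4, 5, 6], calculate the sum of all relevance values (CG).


Cumulative Gain = sum of relevance scores
Position 1: rel=4, running sum=4
Position 2: rel=2, running sum=6
Position 3: rel=4, running sum=10
Position 4: rel=5, running sum=15
Position 5: rel=6, running sum=21
CG = 21

21


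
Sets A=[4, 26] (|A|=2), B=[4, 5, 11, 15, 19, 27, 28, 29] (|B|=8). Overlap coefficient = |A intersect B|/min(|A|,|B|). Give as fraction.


A intersect B = [4]
|A intersect B| = 1
min(|A|, |B|) = min(2, 8) = 2
Overlap = 1 / 2 = 1/2

1/2


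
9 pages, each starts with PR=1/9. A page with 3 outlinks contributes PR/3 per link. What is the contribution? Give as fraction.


Initial PR = 1/9 = 1/9
Outlinks = 3
Contribution per link = PR / outlinks
= 1/9 / 3
= 1/27

1/27


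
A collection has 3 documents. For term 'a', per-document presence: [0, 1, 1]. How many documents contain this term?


Checking each document for 'a':
Doc 1: absent
Doc 2: present
Doc 3: present
df = sum of presences = 0 + 1 + 1 = 2

2


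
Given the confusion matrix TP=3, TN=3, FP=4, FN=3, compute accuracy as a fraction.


Accuracy = (TP + TN) / (TP + TN + FP + FN)
TP + TN = 3 + 3 = 6
Total = 3 + 3 + 4 + 3 = 13
Accuracy = 6 / 13 = 6/13

6/13


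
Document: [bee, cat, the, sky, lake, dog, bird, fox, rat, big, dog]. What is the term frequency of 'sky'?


Document has 11 words
Scanning for 'sky':
Found at positions: [3]
Count = 1

1


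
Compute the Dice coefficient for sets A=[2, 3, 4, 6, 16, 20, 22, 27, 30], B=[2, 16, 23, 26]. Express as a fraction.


A intersect B = [2, 16]
|A intersect B| = 2
|A| = 9, |B| = 4
Dice = 2*2 / (9+4)
= 4 / 13 = 4/13

4/13


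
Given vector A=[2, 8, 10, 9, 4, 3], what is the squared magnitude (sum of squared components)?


|A|^2 = sum of squared components
A[0]^2 = 2^2 = 4
A[1]^2 = 8^2 = 64
A[2]^2 = 10^2 = 100
A[3]^2 = 9^2 = 81
A[4]^2 = 4^2 = 16
A[5]^2 = 3^2 = 9
Sum = 4 + 64 + 100 + 81 + 16 + 9 = 274

274


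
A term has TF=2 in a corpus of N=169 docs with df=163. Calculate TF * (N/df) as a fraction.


TF * (N/df)
= 2 * (169/163)
= 2 * 169/163
= 338/163

338/163


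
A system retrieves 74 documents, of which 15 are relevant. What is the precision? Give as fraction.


Precision = relevant_retrieved / total_retrieved
= 15 / 74
= 15 / (15 + 59)
= 15/74

15/74


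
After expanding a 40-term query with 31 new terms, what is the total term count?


Original terms: 40
Expansion terms: 31
Total = 40 + 31 = 71

71


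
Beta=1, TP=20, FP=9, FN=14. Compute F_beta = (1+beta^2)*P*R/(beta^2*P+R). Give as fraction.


P = TP/(TP+FP) = 20/29 = 20/29
R = TP/(TP+FN) = 20/34 = 10/17
beta^2 = 1^2 = 1
(1 + beta^2) = 2
Numerator = (1+beta^2)*P*R = 400/493
Denominator = beta^2*P + R = 20/29 + 10/17 = 630/493
F_beta = 40/63

40/63


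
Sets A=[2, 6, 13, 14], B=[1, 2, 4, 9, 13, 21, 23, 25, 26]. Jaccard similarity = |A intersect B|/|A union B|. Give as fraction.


A intersect B = [2, 13]
|A intersect B| = 2
A union B = [1, 2, 4, 6, 9, 13, 14, 21, 23, 25, 26]
|A union B| = 11
Jaccard = 2/11 = 2/11

2/11


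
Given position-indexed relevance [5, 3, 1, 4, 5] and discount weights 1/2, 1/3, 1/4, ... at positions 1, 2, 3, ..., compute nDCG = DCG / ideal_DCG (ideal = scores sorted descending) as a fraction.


Position discount weights w_i = 1/(i+1) for i=1..5:
Weights = [1/2, 1/3, 1/4, 1/5, 1/6]
Actual relevance: [5, 3, 1, 4, 5]
DCG = 5/2 + 3/3 + 1/4 + 4/5 + 5/6 = 323/60
Ideal relevance (sorted desc): [5, 5, 4, 3, 1]
Ideal DCG = 5/2 + 5/3 + 4/4 + 3/5 + 1/6 = 89/15
nDCG = DCG / ideal_DCG = 323/60 / 89/15 = 323/356

323/356


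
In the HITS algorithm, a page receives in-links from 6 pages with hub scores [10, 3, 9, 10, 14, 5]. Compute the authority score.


Authority = sum of hub scores of in-linkers
In-link 1: hub score = 10
In-link 2: hub score = 3
In-link 3: hub score = 9
In-link 4: hub score = 10
In-link 5: hub score = 14
In-link 6: hub score = 5
Authority = 10 + 3 + 9 + 10 + 14 + 5 = 51

51


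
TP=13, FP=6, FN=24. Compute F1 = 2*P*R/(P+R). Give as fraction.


F1 = 2 * P * R / (P + R)
P = TP/(TP+FP) = 13/19 = 13/19
R = TP/(TP+FN) = 13/37 = 13/37
2 * P * R = 2 * 13/19 * 13/37 = 338/703
P + R = 13/19 + 13/37 = 728/703
F1 = 338/703 / 728/703 = 13/28

13/28


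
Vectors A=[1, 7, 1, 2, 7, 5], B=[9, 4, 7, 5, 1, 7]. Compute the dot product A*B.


Dot product = sum of element-wise products
A[0]*B[0] = 1*9 = 9
A[1]*B[1] = 7*4 = 28
A[2]*B[2] = 1*7 = 7
A[3]*B[3] = 2*5 = 10
A[4]*B[4] = 7*1 = 7
A[5]*B[5] = 5*7 = 35
Sum = 9 + 28 + 7 + 10 + 7 + 35 = 96

96


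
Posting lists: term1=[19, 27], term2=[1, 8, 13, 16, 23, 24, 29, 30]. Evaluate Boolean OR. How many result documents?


Boolean OR: find union of posting lists
term1 docs: [19, 27]
term2 docs: [1, 8, 13, 16, 23, 24, 29, 30]
Union: [1, 8, 13, 16, 19, 23, 24, 27, 29, 30]
|union| = 10

10


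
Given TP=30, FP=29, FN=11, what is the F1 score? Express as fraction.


F1 = 2 * P * R / (P + R)
P = TP/(TP+FP) = 30/59 = 30/59
R = TP/(TP+FN) = 30/41 = 30/41
2 * P * R = 2 * 30/59 * 30/41 = 1800/2419
P + R = 30/59 + 30/41 = 3000/2419
F1 = 1800/2419 / 3000/2419 = 3/5

3/5


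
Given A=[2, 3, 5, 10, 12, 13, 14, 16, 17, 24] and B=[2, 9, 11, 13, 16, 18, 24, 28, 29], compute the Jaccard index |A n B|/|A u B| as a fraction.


A intersect B = [2, 13, 16, 24]
|A intersect B| = 4
A union B = [2, 3, 5, 9, 10, 11, 12, 13, 14, 16, 17, 18, 24, 28, 29]
|A union B| = 15
Jaccard = 4/15 = 4/15

4/15


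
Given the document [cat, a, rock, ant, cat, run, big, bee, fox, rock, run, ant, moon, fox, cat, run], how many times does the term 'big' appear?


Document has 16 words
Scanning for 'big':
Found at positions: [6]
Count = 1

1


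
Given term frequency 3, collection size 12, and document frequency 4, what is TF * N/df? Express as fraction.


TF * (N/df)
= 3 * (12/4)
= 3 * 3
= 9

9


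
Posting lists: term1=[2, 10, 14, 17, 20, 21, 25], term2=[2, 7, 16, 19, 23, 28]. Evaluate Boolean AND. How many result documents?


Boolean AND: find intersection of posting lists
term1 docs: [2, 10, 14, 17, 20, 21, 25]
term2 docs: [2, 7, 16, 19, 23, 28]
Intersection: [2]
|intersection| = 1

1


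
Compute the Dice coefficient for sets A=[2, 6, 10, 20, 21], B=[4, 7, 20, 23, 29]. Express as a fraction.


A intersect B = [20]
|A intersect B| = 1
|A| = 5, |B| = 5
Dice = 2*1 / (5+5)
= 2 / 10 = 1/5

1/5


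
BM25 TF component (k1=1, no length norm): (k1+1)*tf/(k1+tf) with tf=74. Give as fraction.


BM25 TF component = (k1+1)*tf / (k1+tf)
k1 = 1, tf = 74
Numerator = (1+1)*74 = 148
Denominator = 1 + 74 = 75
= 148/75 = 148/75

148/75


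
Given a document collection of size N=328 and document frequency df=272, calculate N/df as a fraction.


IDF ratio = N / df
= 328 / 272
= 41/34

41/34


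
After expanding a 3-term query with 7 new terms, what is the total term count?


Original terms: 3
Expansion terms: 7
Total = 3 + 7 = 10

10


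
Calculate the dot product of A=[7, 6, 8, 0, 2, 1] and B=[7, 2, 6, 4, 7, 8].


Dot product = sum of element-wise products
A[0]*B[0] = 7*7 = 49
A[1]*B[1] = 6*2 = 12
A[2]*B[2] = 8*6 = 48
A[3]*B[3] = 0*4 = 0
A[4]*B[4] = 2*7 = 14
A[5]*B[5] = 1*8 = 8
Sum = 49 + 12 + 48 + 0 + 14 + 8 = 131

131


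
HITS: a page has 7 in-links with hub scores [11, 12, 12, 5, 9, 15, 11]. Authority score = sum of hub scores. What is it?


Authority = sum of hub scores of in-linkers
In-link 1: hub score = 11
In-link 2: hub score = 12
In-link 3: hub score = 12
In-link 4: hub score = 5
In-link 5: hub score = 9
In-link 6: hub score = 15
In-link 7: hub score = 11
Authority = 11 + 12 + 12 + 5 + 9 + 15 + 11 = 75

75


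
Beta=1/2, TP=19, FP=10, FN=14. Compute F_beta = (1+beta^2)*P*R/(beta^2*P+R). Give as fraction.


P = TP/(TP+FP) = 19/29 = 19/29
R = TP/(TP+FN) = 19/33 = 19/33
beta^2 = 1/2^2 = 1/4
(1 + beta^2) = 5/4
Numerator = (1+beta^2)*P*R = 1805/3828
Denominator = beta^2*P + R = 19/116 + 19/33 = 2831/3828
F_beta = 95/149

95/149


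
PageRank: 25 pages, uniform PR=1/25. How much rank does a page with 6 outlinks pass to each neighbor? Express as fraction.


Initial PR = 1/25 = 1/25
Outlinks = 6
Contribution per link = PR / outlinks
= 1/25 / 6
= 1/150

1/150


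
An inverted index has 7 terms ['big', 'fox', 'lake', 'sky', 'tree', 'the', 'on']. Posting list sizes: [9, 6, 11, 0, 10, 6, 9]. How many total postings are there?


Summing posting list sizes:
'big': 9 postings
'fox': 6 postings
'lake': 11 postings
'sky': 0 postings
'tree': 10 postings
'the': 6 postings
'on': 9 postings
Total = 9 + 6 + 11 + 0 + 10 + 6 + 9 = 51

51


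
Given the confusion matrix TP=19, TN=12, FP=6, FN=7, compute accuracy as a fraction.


Accuracy = (TP + TN) / (TP + TN + FP + FN)
TP + TN = 19 + 12 = 31
Total = 19 + 12 + 6 + 7 = 44
Accuracy = 31 / 44 = 31/44

31/44


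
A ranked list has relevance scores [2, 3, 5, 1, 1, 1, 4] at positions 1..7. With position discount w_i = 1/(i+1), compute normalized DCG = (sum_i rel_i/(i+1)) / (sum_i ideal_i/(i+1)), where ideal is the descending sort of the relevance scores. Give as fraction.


Position discount weights w_i = 1/(i+1) for i=1..7:
Weights = [1/2, 1/3, 1/4, 1/5, 1/6, 1/7, 1/8]
Actual relevance: [2, 3, 5, 1, 1, 1, 4]
DCG = 2/2 + 3/3 + 5/4 + 1/5 + 1/6 + 1/7 + 4/8 = 1789/420
Ideal relevance (sorted desc): [5, 4, 3, 2, 1, 1, 1]
Ideal DCG = 5/2 + 4/3 + 3/4 + 2/5 + 1/6 + 1/7 + 1/8 = 1517/280
nDCG = DCG / ideal_DCG = 1789/420 / 1517/280 = 3578/4551

3578/4551


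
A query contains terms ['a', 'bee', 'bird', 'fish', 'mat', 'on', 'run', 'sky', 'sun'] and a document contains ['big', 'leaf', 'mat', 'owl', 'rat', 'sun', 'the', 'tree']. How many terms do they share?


Query terms: ['a', 'bee', 'bird', 'fish', 'mat', 'on', 'run', 'sky', 'sun']
Document terms: ['big', 'leaf', 'mat', 'owl', 'rat', 'sun', 'the', 'tree']
Common terms: ['mat', 'sun']
Overlap count = 2

2


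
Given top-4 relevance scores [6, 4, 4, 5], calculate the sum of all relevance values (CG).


Cumulative Gain = sum of relevance scores
Position 1: rel=6, running sum=6
Position 2: rel=4, running sum=10
Position 3: rel=4, running sum=14
Position 4: rel=5, running sum=19
CG = 19

19


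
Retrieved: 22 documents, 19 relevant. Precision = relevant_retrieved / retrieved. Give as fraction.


Precision = relevant_retrieved / total_retrieved
= 19 / 22
= 19 / (19 + 3)
= 19/22

19/22


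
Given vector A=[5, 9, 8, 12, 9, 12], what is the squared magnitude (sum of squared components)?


|A|^2 = sum of squared components
A[0]^2 = 5^2 = 25
A[1]^2 = 9^2 = 81
A[2]^2 = 8^2 = 64
A[3]^2 = 12^2 = 144
A[4]^2 = 9^2 = 81
A[5]^2 = 12^2 = 144
Sum = 25 + 81 + 64 + 144 + 81 + 144 = 539

539


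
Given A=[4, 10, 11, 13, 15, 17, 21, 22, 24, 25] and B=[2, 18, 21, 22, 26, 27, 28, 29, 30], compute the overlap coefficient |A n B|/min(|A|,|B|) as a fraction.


A intersect B = [21, 22]
|A intersect B| = 2
min(|A|, |B|) = min(10, 9) = 9
Overlap = 2 / 9 = 2/9

2/9


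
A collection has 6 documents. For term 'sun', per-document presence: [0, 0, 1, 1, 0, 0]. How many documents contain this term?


Checking each document for 'sun':
Doc 1: absent
Doc 2: absent
Doc 3: present
Doc 4: present
Doc 5: absent
Doc 6: absent
df = sum of presences = 0 + 0 + 1 + 1 + 0 + 0 = 2

2


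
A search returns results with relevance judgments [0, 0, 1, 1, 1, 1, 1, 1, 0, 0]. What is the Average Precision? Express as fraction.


Computing P@k for each relevant position:
Position 1: not relevant
Position 2: not relevant
Position 3: relevant, P@3 = 1/3 = 1/3
Position 4: relevant, P@4 = 2/4 = 1/2
Position 5: relevant, P@5 = 3/5 = 3/5
Position 6: relevant, P@6 = 4/6 = 2/3
Position 7: relevant, P@7 = 5/7 = 5/7
Position 8: relevant, P@8 = 6/8 = 3/4
Position 9: not relevant
Position 10: not relevant
Sum of P@k = 1/3 + 1/2 + 3/5 + 2/3 + 5/7 + 3/4 = 499/140
AP = 499/140 / 6 = 499/840

499/840


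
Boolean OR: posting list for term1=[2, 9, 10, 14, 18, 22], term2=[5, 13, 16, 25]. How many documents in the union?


Boolean OR: find union of posting lists
term1 docs: [2, 9, 10, 14, 18, 22]
term2 docs: [5, 13, 16, 25]
Union: [2, 5, 9, 10, 13, 14, 16, 18, 22, 25]
|union| = 10

10


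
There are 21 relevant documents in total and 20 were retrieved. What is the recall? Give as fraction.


Recall = retrieved_relevant / total_relevant
= 20 / 21
= 20 / (20 + 1)
= 20/21

20/21


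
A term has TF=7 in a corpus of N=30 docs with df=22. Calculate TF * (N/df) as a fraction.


TF * (N/df)
= 7 * (30/22)
= 7 * 15/11
= 105/11

105/11


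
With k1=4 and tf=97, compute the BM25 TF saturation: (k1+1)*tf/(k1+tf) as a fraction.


BM25 TF component = (k1+1)*tf / (k1+tf)
k1 = 4, tf = 97
Numerator = (4+1)*97 = 485
Denominator = 4 + 97 = 101
= 485/101 = 485/101

485/101


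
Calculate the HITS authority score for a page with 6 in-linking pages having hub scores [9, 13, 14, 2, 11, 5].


Authority = sum of hub scores of in-linkers
In-link 1: hub score = 9
In-link 2: hub score = 13
In-link 3: hub score = 14
In-link 4: hub score = 2
In-link 5: hub score = 11
In-link 6: hub score = 5
Authority = 9 + 13 + 14 + 2 + 11 + 5 = 54

54


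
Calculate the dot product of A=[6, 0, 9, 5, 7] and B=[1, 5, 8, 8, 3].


Dot product = sum of element-wise products
A[0]*B[0] = 6*1 = 6
A[1]*B[1] = 0*5 = 0
A[2]*B[2] = 9*8 = 72
A[3]*B[3] = 5*8 = 40
A[4]*B[4] = 7*3 = 21
Sum = 6 + 0 + 72 + 40 + 21 = 139

139


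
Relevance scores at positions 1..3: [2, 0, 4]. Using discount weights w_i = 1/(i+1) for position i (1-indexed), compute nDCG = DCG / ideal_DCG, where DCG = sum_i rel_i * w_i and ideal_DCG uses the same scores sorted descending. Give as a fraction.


Position discount weights w_i = 1/(i+1) for i=1..3:
Weights = [1/2, 1/3, 1/4]
Actual relevance: [2, 0, 4]
DCG = 2/2 + 0/3 + 4/4 = 2
Ideal relevance (sorted desc): [4, 2, 0]
Ideal DCG = 4/2 + 2/3 + 0/4 = 8/3
nDCG = DCG / ideal_DCG = 2 / 8/3 = 3/4

3/4


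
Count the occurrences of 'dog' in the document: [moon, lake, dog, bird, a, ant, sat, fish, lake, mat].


Document has 10 words
Scanning for 'dog':
Found at positions: [2]
Count = 1

1


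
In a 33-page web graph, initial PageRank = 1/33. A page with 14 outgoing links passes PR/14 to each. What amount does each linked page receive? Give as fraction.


Initial PR = 1/33 = 1/33
Outlinks = 14
Contribution per link = PR / outlinks
= 1/33 / 14
= 1/462

1/462


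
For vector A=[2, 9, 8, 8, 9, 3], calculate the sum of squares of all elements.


|A|^2 = sum of squared components
A[0]^2 = 2^2 = 4
A[1]^2 = 9^2 = 81
A[2]^2 = 8^2 = 64
A[3]^2 = 8^2 = 64
A[4]^2 = 9^2 = 81
A[5]^2 = 3^2 = 9
Sum = 4 + 81 + 64 + 64 + 81 + 9 = 303

303


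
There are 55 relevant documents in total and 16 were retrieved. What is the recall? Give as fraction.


Recall = retrieved_relevant / total_relevant
= 16 / 55
= 16 / (16 + 39)
= 16/55

16/55


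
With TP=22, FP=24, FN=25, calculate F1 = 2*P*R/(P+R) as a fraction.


F1 = 2 * P * R / (P + R)
P = TP/(TP+FP) = 22/46 = 11/23
R = TP/(TP+FN) = 22/47 = 22/47
2 * P * R = 2 * 11/23 * 22/47 = 484/1081
P + R = 11/23 + 22/47 = 1023/1081
F1 = 484/1081 / 1023/1081 = 44/93

44/93


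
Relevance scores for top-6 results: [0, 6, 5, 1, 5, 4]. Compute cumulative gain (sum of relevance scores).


Cumulative Gain = sum of relevance scores
Position 1: rel=0, running sum=0
Position 2: rel=6, running sum=6
Position 3: rel=5, running sum=11
Position 4: rel=1, running sum=12
Position 5: rel=5, running sum=17
Position 6: rel=4, running sum=21
CG = 21

21


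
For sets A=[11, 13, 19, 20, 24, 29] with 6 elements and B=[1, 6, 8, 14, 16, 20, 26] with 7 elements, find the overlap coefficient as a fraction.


A intersect B = [20]
|A intersect B| = 1
min(|A|, |B|) = min(6, 7) = 6
Overlap = 1 / 6 = 1/6

1/6


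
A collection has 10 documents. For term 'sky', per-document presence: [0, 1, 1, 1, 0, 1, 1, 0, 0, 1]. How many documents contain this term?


Checking each document for 'sky':
Doc 1: absent
Doc 2: present
Doc 3: present
Doc 4: present
Doc 5: absent
Doc 6: present
Doc 7: present
Doc 8: absent
Doc 9: absent
Doc 10: present
df = sum of presences = 0 + 1 + 1 + 1 + 0 + 1 + 1 + 0 + 0 + 1 = 6

6


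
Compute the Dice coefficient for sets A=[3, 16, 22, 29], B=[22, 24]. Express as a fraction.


A intersect B = [22]
|A intersect B| = 1
|A| = 4, |B| = 2
Dice = 2*1 / (4+2)
= 2 / 6 = 1/3

1/3


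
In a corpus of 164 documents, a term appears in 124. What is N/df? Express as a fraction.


IDF ratio = N / df
= 164 / 124
= 41/31

41/31


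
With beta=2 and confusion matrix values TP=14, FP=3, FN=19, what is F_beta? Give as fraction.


P = TP/(TP+FP) = 14/17 = 14/17
R = TP/(TP+FN) = 14/33 = 14/33
beta^2 = 2^2 = 4
(1 + beta^2) = 5
Numerator = (1+beta^2)*P*R = 980/561
Denominator = beta^2*P + R = 56/17 + 14/33 = 2086/561
F_beta = 70/149

70/149


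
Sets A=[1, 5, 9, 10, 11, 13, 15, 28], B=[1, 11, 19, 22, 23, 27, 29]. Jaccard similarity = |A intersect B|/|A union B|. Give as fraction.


A intersect B = [1, 11]
|A intersect B| = 2
A union B = [1, 5, 9, 10, 11, 13, 15, 19, 22, 23, 27, 28, 29]
|A union B| = 13
Jaccard = 2/13 = 2/13

2/13


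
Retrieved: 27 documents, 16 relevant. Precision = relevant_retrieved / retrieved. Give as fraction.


Precision = relevant_retrieved / total_retrieved
= 16 / 27
= 16 / (16 + 11)
= 16/27

16/27


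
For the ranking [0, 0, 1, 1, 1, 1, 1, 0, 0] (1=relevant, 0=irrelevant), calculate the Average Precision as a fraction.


Computing P@k for each relevant position:
Position 1: not relevant
Position 2: not relevant
Position 3: relevant, P@3 = 1/3 = 1/3
Position 4: relevant, P@4 = 2/4 = 1/2
Position 5: relevant, P@5 = 3/5 = 3/5
Position 6: relevant, P@6 = 4/6 = 2/3
Position 7: relevant, P@7 = 5/7 = 5/7
Position 8: not relevant
Position 9: not relevant
Sum of P@k = 1/3 + 1/2 + 3/5 + 2/3 + 5/7 = 197/70
AP = 197/70 / 5 = 197/350

197/350


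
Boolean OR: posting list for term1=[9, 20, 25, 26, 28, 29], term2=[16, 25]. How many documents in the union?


Boolean OR: find union of posting lists
term1 docs: [9, 20, 25, 26, 28, 29]
term2 docs: [16, 25]
Union: [9, 16, 20, 25, 26, 28, 29]
|union| = 7

7


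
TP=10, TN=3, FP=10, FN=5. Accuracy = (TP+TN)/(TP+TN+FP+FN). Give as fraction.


Accuracy = (TP + TN) / (TP + TN + FP + FN)
TP + TN = 10 + 3 = 13
Total = 10 + 3 + 10 + 5 = 28
Accuracy = 13 / 28 = 13/28

13/28


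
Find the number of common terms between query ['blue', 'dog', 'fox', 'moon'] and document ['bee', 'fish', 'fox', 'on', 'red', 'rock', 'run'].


Query terms: ['blue', 'dog', 'fox', 'moon']
Document terms: ['bee', 'fish', 'fox', 'on', 'red', 'rock', 'run']
Common terms: ['fox']
Overlap count = 1

1


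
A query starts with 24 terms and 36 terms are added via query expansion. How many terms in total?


Original terms: 24
Expansion terms: 36
Total = 24 + 36 = 60

60


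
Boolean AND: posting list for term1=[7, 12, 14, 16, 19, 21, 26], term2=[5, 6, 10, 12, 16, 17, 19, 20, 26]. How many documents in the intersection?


Boolean AND: find intersection of posting lists
term1 docs: [7, 12, 14, 16, 19, 21, 26]
term2 docs: [5, 6, 10, 12, 16, 17, 19, 20, 26]
Intersection: [12, 16, 19, 26]
|intersection| = 4

4


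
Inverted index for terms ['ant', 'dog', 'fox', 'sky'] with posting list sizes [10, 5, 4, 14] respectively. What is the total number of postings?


Summing posting list sizes:
'ant': 10 postings
'dog': 5 postings
'fox': 4 postings
'sky': 14 postings
Total = 10 + 5 + 4 + 14 = 33

33


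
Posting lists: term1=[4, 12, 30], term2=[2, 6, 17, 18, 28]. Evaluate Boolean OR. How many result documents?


Boolean OR: find union of posting lists
term1 docs: [4, 12, 30]
term2 docs: [2, 6, 17, 18, 28]
Union: [2, 4, 6, 12, 17, 18, 28, 30]
|union| = 8

8


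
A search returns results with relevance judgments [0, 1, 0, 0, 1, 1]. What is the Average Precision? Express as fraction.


Computing P@k for each relevant position:
Position 1: not relevant
Position 2: relevant, P@2 = 1/2 = 1/2
Position 3: not relevant
Position 4: not relevant
Position 5: relevant, P@5 = 2/5 = 2/5
Position 6: relevant, P@6 = 3/6 = 1/2
Sum of P@k = 1/2 + 2/5 + 1/2 = 7/5
AP = 7/5 / 3 = 7/15

7/15


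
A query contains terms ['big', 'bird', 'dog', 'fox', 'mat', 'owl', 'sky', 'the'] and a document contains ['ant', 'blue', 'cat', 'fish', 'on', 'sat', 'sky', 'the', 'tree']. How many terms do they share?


Query terms: ['big', 'bird', 'dog', 'fox', 'mat', 'owl', 'sky', 'the']
Document terms: ['ant', 'blue', 'cat', 'fish', 'on', 'sat', 'sky', 'the', 'tree']
Common terms: ['sky', 'the']
Overlap count = 2

2


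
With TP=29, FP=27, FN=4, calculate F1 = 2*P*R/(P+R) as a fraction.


F1 = 2 * P * R / (P + R)
P = TP/(TP+FP) = 29/56 = 29/56
R = TP/(TP+FN) = 29/33 = 29/33
2 * P * R = 2 * 29/56 * 29/33 = 841/924
P + R = 29/56 + 29/33 = 2581/1848
F1 = 841/924 / 2581/1848 = 58/89

58/89


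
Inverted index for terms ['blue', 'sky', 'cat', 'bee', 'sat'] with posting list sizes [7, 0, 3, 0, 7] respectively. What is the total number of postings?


Summing posting list sizes:
'blue': 7 postings
'sky': 0 postings
'cat': 3 postings
'bee': 0 postings
'sat': 7 postings
Total = 7 + 0 + 3 + 0 + 7 = 17

17


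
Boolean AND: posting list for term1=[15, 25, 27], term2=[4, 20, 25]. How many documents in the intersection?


Boolean AND: find intersection of posting lists
term1 docs: [15, 25, 27]
term2 docs: [4, 20, 25]
Intersection: [25]
|intersection| = 1

1


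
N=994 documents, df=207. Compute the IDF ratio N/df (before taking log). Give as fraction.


IDF ratio = N / df
= 994 / 207
= 994/207

994/207


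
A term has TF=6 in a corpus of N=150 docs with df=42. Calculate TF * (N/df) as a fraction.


TF * (N/df)
= 6 * (150/42)
= 6 * 25/7
= 150/7

150/7


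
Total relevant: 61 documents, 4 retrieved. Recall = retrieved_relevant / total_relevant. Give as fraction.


Recall = retrieved_relevant / total_relevant
= 4 / 61
= 4 / (4 + 57)
= 4/61

4/61


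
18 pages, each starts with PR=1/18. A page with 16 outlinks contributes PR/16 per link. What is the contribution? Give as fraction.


Initial PR = 1/18 = 1/18
Outlinks = 16
Contribution per link = PR / outlinks
= 1/18 / 16
= 1/288

1/288


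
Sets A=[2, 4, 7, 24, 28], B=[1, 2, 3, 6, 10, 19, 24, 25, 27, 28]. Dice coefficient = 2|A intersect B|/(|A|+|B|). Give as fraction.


A intersect B = [2, 24, 28]
|A intersect B| = 3
|A| = 5, |B| = 10
Dice = 2*3 / (5+10)
= 6 / 15 = 2/5

2/5


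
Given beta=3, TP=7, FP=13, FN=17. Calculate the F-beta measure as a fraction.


P = TP/(TP+FP) = 7/20 = 7/20
R = TP/(TP+FN) = 7/24 = 7/24
beta^2 = 3^2 = 9
(1 + beta^2) = 10
Numerator = (1+beta^2)*P*R = 49/48
Denominator = beta^2*P + R = 63/20 + 7/24 = 413/120
F_beta = 35/118

35/118


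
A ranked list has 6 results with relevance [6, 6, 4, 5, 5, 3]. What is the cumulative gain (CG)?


Cumulative Gain = sum of relevance scores
Position 1: rel=6, running sum=6
Position 2: rel=6, running sum=12
Position 3: rel=4, running sum=16
Position 4: rel=5, running sum=21
Position 5: rel=5, running sum=26
Position 6: rel=3, running sum=29
CG = 29

29


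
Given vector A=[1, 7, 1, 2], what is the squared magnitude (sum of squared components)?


|A|^2 = sum of squared components
A[0]^2 = 1^2 = 1
A[1]^2 = 7^2 = 49
A[2]^2 = 1^2 = 1
A[3]^2 = 2^2 = 4
Sum = 1 + 49 + 1 + 4 = 55

55
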